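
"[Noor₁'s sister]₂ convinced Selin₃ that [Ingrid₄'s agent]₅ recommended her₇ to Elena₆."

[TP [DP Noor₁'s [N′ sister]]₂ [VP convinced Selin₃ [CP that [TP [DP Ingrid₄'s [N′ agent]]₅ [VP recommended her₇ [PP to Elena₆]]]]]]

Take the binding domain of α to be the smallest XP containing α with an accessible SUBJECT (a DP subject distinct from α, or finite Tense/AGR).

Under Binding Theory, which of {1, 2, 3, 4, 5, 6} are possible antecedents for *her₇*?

{1, 2, 3, 4}

*her* is a pronoun, so Principle B applies: it must be free in its binding domain.
Binding domain of *her₇*: the embedded TP, whose subject is [Ingrid₄'s agent]₅.
*Noor₁* and the pronoun do not c-command one another → neither Principle B nor Principle C is at stake; coindexation permitted.
*[Noor₁'s sister]₂* c-commands the pronoun but from outside its binding domain, and is not c-commanded by it → coindexation permitted.
*Selin₃* c-commands the pronoun but from outside its binding domain, and is not c-commanded by it → coindexation permitted.
*Ingrid₄* and the pronoun do not c-command one another → neither Principle B nor Principle C is at stake; coindexation permitted.
*[Ingrid₄'s agent]₅* c-commands the pronoun within its binding domain → coindexation would violate Principle B.
*Elena₆*: the pronoun c-commands this R-expression → coindexation would violate Principle C on *Elena₆*.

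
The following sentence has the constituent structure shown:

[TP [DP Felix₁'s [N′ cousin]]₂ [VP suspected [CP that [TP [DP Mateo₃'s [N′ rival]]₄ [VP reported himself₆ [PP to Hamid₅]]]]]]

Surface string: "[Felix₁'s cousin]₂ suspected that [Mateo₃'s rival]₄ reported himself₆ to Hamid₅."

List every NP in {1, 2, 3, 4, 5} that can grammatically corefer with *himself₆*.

{4}

*himself* is an anaphor, so Principle A applies: it must be bound in its binding domain.
Binding domain of *himself₆*: the embedded TP, whose subject is [Mateo₃'s rival]₄.
*Felix₁* does not c-command the anaphor → cannot bind it.
*[Felix₁'s cousin]₂* c-commands the anaphor but is outside its binding domain → cannot satisfy Principle A.
*Mateo₃* does not c-command the anaphor → cannot bind it.
*[Mateo₃'s rival]₄* c-commands the anaphor within its binding domain → licit binder.
*Hamid₅* does not c-command the anaphor → cannot bind it.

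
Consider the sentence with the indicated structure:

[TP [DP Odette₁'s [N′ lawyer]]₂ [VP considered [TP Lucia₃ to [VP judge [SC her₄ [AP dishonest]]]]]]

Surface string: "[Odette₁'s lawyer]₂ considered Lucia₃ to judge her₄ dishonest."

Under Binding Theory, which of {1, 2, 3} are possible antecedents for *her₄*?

{1, 2}

*her* is a pronoun, so Principle B applies: it must be free in its binding domain.
Binding domain of *her₄*: the embedded TP, whose subject is Lucia₃.
*Odette₁* and the pronoun do not c-command one another → neither Principle B nor Principle C is at stake; coindexation permitted.
*[Odette₁'s lawyer]₂* c-commands the pronoun but from outside its binding domain, and is not c-commanded by it → coindexation permitted.
*Lucia₃* c-commands the pronoun within its binding domain → coindexation would violate Principle B.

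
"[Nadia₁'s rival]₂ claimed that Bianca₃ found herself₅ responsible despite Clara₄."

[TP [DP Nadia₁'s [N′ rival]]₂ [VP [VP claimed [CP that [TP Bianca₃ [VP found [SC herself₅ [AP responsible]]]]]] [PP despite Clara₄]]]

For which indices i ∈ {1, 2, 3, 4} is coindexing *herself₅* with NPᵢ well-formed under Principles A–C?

*herself* is an anaphor, so Principle A applies: it must be bound in its binding domain.
Binding domain of *herself₅*: the embedded TP, whose subject is Bianca₃.
*Nadia₁* does not c-command the anaphor → cannot bind it.
*[Nadia₁'s rival]₂* c-commands the anaphor but is outside its binding domain → cannot satisfy Principle A.
*Bianca₃* c-commands the anaphor within its binding domain → licit binder.
*Clara₄* does not c-command the anaphor → cannot bind it.

{3}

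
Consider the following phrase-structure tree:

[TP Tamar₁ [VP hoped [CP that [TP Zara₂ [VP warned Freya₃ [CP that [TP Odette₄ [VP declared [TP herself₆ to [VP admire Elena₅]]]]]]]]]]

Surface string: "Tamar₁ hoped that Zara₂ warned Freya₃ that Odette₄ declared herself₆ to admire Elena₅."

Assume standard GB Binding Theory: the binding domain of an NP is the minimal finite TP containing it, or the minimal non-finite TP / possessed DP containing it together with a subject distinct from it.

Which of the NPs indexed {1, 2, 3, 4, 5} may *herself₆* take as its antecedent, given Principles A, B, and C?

{4}

*herself* is an anaphor, so Principle A applies: it must be bound in its binding domain.
Binding domain of *herself₆*: the embedded TP, whose subject is Odette₄.
*Tamar₁* c-commands the anaphor but is outside its binding domain → cannot satisfy Principle A.
*Zara₂* c-commands the anaphor but is outside its binding domain → cannot satisfy Principle A.
*Freya₃* c-commands the anaphor but is outside its binding domain → cannot satisfy Principle A.
*Odette₄* c-commands the anaphor within its binding domain → licit binder.
*Elena₅* does not c-command the anaphor → cannot bind it.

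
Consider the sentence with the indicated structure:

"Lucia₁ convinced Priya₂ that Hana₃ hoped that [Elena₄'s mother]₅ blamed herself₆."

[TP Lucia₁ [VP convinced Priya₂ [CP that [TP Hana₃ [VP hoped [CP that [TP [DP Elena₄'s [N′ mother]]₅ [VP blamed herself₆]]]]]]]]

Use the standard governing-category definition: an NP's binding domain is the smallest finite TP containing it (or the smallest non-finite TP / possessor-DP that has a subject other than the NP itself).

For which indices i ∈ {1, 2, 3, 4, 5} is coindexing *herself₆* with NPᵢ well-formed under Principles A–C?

*herself* is an anaphor, so Principle A applies: it must be bound in its binding domain.
Binding domain of *herself₆*: the embedded TP, whose subject is [Elena₄'s mother]₅.
*Lucia₁* c-commands the anaphor but is outside its binding domain → cannot satisfy Principle A.
*Priya₂* c-commands the anaphor but is outside its binding domain → cannot satisfy Principle A.
*Hana₃* c-commands the anaphor but is outside its binding domain → cannot satisfy Principle A.
*Elena₄* does not c-command the anaphor → cannot bind it.
*[Elena₄'s mother]₅* c-commands the anaphor within its binding domain → licit binder.

{5}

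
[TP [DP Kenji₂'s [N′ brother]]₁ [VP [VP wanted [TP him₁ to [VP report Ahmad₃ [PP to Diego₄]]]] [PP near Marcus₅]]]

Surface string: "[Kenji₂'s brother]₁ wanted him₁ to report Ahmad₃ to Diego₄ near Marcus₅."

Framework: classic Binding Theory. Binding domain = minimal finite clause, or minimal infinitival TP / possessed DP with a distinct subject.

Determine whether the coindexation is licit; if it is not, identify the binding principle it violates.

The two coindexed NPs are *[Kenji₂'s brother]₁* and *him₁*.
*him₁* is a pronoun. Its binding domain is the matrix TP, whose subject is [Kenji₂'s brother]₁.
*[Kenji₂'s brother]₁* c-commands it within that domain and carries the same index.
The pronoun is locally bound → Principle B violation.

Principle B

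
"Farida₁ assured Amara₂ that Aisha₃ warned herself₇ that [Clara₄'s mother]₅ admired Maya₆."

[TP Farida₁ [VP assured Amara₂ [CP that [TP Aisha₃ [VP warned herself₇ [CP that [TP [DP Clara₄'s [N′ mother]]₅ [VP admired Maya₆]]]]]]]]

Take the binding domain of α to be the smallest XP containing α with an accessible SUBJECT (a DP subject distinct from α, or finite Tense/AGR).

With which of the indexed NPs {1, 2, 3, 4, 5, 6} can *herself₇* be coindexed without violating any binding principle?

{3}

*herself* is an anaphor, so Principle A applies: it must be bound in its binding domain.
Binding domain of *herself₇*: the embedded TP, whose subject is Aisha₃.
*Farida₁* c-commands the anaphor but is outside its binding domain → cannot satisfy Principle A.
*Amara₂* c-commands the anaphor but is outside its binding domain → cannot satisfy Principle A.
*Aisha₃* c-commands the anaphor within its binding domain → licit binder.
*Clara₄* does not c-command the anaphor → cannot bind it.
*[Clara₄'s mother]₅* does not c-command the anaphor → cannot bind it.
*Maya₆* does not c-command the anaphor → cannot bind it.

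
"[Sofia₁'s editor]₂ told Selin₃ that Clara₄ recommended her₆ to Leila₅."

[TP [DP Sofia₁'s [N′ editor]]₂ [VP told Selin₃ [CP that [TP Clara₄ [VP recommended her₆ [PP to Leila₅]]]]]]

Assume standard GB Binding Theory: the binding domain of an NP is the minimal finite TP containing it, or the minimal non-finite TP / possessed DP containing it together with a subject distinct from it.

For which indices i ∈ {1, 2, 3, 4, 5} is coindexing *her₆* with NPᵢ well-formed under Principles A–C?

{1, 2, 3}

*her* is a pronoun, so Principle B applies: it must be free in its binding domain.
Binding domain of *her₆*: the embedded TP, whose subject is Clara₄.
*Sofia₁* and the pronoun do not c-command one another → neither Principle B nor Principle C is at stake; coindexation permitted.
*[Sofia₁'s editor]₂* c-commands the pronoun but from outside its binding domain, and is not c-commanded by it → coindexation permitted.
*Selin₃* c-commands the pronoun but from outside its binding domain, and is not c-commanded by it → coindexation permitted.
*Clara₄* c-commands the pronoun within its binding domain → coindexation would violate Principle B.
*Leila₅*: the pronoun c-commands this R-expression → coindexation would violate Principle C on *Leila₅*.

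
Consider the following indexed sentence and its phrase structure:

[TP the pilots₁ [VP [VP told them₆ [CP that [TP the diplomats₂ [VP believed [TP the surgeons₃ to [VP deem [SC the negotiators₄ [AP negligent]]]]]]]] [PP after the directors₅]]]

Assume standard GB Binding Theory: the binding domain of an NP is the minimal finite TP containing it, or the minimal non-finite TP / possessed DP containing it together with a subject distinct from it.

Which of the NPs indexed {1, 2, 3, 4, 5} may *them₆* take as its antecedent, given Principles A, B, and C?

*them* is a pronoun, so Principle B applies: it must be free in its binding domain.
Binding domain of *them₆*: the matrix TP, whose subject is the pilots₁.
*the pilots₁* c-commands the pronoun within its binding domain → coindexation would violate Principle B.
*the diplomats₂*: the pronoun c-commands this R-expression → coindexation would violate Principle C on *the diplomats₂*.
*the surgeons₃*: the pronoun c-commands this R-expression → coindexation would violate Principle C on *the surgeons₃*.
*the negotiators₄*: the pronoun c-commands this R-expression → coindexation would violate Principle C on *the negotiators₄*.
*the directors₅* and the pronoun do not c-command one another → neither Principle B nor Principle C is at stake; coindexation permitted.

{5}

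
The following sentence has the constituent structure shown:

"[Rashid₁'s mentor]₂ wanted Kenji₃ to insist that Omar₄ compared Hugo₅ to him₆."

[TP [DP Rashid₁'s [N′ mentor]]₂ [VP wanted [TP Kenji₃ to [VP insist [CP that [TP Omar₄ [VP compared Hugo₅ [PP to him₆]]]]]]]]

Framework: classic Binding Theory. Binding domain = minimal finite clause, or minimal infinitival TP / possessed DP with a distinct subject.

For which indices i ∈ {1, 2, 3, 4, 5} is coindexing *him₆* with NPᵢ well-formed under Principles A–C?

*him* is a pronoun, so Principle B applies: it must be free in its binding domain.
Binding domain of *him₆*: the embedded TP, whose subject is Omar₄.
*Rashid₁* and the pronoun do not c-command one another → neither Principle B nor Principle C is at stake; coindexation permitted.
*[Rashid₁'s mentor]₂* c-commands the pronoun but from outside its binding domain, and is not c-commanded by it → coindexation permitted.
*Kenji₃* c-commands the pronoun but from outside its binding domain, and is not c-commanded by it → coindexation permitted.
*Omar₄* c-commands the pronoun within its binding domain → coindexation would violate Principle B.
*Hugo₅* c-commands the pronoun within its binding domain → coindexation would violate Principle B.

{1, 2, 3}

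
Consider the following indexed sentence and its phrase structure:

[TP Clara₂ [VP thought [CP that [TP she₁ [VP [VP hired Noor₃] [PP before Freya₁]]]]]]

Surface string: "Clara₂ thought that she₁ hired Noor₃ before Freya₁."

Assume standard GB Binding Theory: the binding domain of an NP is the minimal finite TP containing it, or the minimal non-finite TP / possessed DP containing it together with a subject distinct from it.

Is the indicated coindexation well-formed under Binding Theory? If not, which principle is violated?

Principle C

The two coindexed NPs are *she₁* and *Freya₁*.
*Freya₁* is an R-expression. Principle C requires it to be free everywhere.
*she₁* c-commands it and carries the same index.
The R-expression is bound → Principle C violation.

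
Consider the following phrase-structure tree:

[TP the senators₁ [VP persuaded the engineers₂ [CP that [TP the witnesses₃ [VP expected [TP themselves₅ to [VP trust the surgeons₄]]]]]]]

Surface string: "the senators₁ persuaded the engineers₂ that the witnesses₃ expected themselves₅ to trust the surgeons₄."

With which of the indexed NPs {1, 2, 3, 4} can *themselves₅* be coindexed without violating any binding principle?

*themselves* is an anaphor, so Principle A applies: it must be bound in its binding domain.
Binding domain of *themselves₅*: the embedded TP, whose subject is the witnesses₃.
*the senators₁* c-commands the anaphor but is outside its binding domain → cannot satisfy Principle A.
*the engineers₂* c-commands the anaphor but is outside its binding domain → cannot satisfy Principle A.
*the witnesses₃* c-commands the anaphor within its binding domain → licit binder.
*the surgeons₄* does not c-command the anaphor → cannot bind it.

{3}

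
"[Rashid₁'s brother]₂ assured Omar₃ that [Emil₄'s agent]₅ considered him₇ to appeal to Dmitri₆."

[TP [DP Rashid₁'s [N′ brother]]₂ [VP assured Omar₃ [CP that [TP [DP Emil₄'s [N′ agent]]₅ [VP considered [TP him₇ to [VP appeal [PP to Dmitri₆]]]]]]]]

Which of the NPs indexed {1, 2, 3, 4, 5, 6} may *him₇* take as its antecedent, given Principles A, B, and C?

{1, 2, 3, 4}

*him* is a pronoun, so Principle B applies: it must be free in its binding domain.
Binding domain of *him₇*: the embedded TP, whose subject is [Emil₄'s agent]₅.
*Rashid₁* and the pronoun do not c-command one another → neither Principle B nor Principle C is at stake; coindexation permitted.
*[Rashid₁'s brother]₂* c-commands the pronoun but from outside its binding domain, and is not c-commanded by it → coindexation permitted.
*Omar₃* c-commands the pronoun but from outside its binding domain, and is not c-commanded by it → coindexation permitted.
*Emil₄* and the pronoun do not c-command one another → neither Principle B nor Principle C is at stake; coindexation permitted.
*[Emil₄'s agent]₅* c-commands the pronoun within its binding domain → coindexation would violate Principle B.
*Dmitri₆*: the pronoun c-commands this R-expression → coindexation would violate Principle C on *Dmitri₆*.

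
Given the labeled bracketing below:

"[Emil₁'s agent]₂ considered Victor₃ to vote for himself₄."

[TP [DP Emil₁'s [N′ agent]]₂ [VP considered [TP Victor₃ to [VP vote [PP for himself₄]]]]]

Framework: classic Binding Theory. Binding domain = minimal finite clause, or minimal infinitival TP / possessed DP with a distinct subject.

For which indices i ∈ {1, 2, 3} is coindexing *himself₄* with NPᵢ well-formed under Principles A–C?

*himself* is an anaphor, so Principle A applies: it must be bound in its binding domain.
Binding domain of *himself₄*: the embedded TP, whose subject is Victor₃.
*Emil₁* does not c-command the anaphor → cannot bind it.
*[Emil₁'s agent]₂* c-commands the anaphor but is outside its binding domain → cannot satisfy Principle A.
*Victor₃* c-commands the anaphor within its binding domain → licit binder.

{3}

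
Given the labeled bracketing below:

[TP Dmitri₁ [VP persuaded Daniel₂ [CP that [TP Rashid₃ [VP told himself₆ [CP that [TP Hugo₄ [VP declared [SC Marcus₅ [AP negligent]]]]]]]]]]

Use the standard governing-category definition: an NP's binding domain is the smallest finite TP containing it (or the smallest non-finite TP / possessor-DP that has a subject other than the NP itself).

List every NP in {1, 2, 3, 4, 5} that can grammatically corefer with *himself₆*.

{3}

*himself* is an anaphor, so Principle A applies: it must be bound in its binding domain.
Binding domain of *himself₆*: the embedded TP, whose subject is Rashid₃.
*Dmitri₁* c-commands the anaphor but is outside its binding domain → cannot satisfy Principle A.
*Daniel₂* c-commands the anaphor but is outside its binding domain → cannot satisfy Principle A.
*Rashid₃* c-commands the anaphor within its binding domain → licit binder.
*Hugo₄* does not c-command the anaphor → cannot bind it.
*Marcus₅* does not c-command the anaphor → cannot bind it.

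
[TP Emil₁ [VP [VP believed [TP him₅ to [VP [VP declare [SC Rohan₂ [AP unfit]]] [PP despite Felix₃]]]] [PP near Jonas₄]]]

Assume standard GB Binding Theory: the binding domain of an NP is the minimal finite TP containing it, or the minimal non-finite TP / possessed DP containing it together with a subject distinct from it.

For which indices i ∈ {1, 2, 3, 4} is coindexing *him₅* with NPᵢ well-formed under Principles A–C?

{4}

*him* is a pronoun, so Principle B applies: it must be free in its binding domain.
Binding domain of *him₅*: the matrix TP, whose subject is Emil₁.
*Emil₁* c-commands the pronoun within its binding domain → coindexation would violate Principle B.
*Rohan₂*: the pronoun c-commands this R-expression → coindexation would violate Principle C on *Rohan₂*.
*Felix₃*: the pronoun c-commands this R-expression → coindexation would violate Principle C on *Felix₃*.
*Jonas₄* and the pronoun do not c-command one another → neither Principle B nor Principle C is at stake; coindexation permitted.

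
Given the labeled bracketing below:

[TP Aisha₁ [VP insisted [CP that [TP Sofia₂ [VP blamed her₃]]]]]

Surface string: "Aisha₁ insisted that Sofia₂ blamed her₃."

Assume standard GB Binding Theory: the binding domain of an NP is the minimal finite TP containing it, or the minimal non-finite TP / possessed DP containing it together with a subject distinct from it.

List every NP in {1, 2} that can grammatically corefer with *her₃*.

*her* is a pronoun, so Principle B applies: it must be free in its binding domain.
Binding domain of *her₃*: the embedded TP, whose subject is Sofia₂.
*Aisha₁* c-commands the pronoun but from outside its binding domain, and is not c-commanded by it → coindexation permitted.
*Sofia₂* c-commands the pronoun within its binding domain → coindexation would violate Principle B.

{1}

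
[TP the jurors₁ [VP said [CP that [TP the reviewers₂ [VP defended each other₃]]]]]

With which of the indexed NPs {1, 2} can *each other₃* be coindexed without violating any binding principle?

{2}

*each other* is an anaphor, so Principle A applies: it must be bound in its binding domain.
Binding domain of *each other₃*: the embedded TP, whose subject is the reviewers₂.
*the jurors₁* c-commands the anaphor but is outside its binding domain → cannot satisfy Principle A.
*the reviewers₂* c-commands the anaphor within its binding domain → licit binder.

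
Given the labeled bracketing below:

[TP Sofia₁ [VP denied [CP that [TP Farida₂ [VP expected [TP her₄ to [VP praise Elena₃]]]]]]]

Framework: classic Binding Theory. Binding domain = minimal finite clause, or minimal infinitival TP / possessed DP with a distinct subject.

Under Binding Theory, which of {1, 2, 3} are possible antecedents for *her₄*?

*her* is a pronoun, so Principle B applies: it must be free in its binding domain.
Binding domain of *her₄*: the embedded TP, whose subject is Farida₂.
*Sofia₁* c-commands the pronoun but from outside its binding domain, and is not c-commanded by it → coindexation permitted.
*Farida₂* c-commands the pronoun within its binding domain → coindexation would violate Principle B.
*Elena₃*: the pronoun c-commands this R-expression → coindexation would violate Principle C on *Elena₃*.

{1}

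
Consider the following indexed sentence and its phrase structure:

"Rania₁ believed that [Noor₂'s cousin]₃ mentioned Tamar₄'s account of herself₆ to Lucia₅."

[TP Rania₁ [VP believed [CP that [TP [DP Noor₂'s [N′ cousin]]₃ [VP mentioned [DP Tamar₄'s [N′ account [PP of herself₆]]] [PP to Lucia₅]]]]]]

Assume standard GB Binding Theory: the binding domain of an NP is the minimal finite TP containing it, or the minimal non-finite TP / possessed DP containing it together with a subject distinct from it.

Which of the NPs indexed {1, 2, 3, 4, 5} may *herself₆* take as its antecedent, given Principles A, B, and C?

*herself* is an anaphor, so Principle A applies: it must be bound in its binding domain.
Binding domain of *herself₆*: the possessed DP, whose subject is Tamar₄.
*Rania₁* c-commands the anaphor but is outside its binding domain → cannot satisfy Principle A.
*Noor₂* does not c-command the anaphor → cannot bind it.
*[Noor₂'s cousin]₃* c-commands the anaphor but is outside its binding domain → cannot satisfy Principle A.
*Tamar₄* c-commands the anaphor within its binding domain → licit binder.
*Lucia₅* does not c-command the anaphor → cannot bind it.

{4}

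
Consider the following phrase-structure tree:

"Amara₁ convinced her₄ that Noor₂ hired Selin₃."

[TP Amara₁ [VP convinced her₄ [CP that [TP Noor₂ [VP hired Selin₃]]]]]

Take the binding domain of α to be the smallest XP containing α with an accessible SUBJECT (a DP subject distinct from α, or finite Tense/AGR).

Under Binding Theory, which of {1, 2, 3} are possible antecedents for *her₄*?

*her* is a pronoun, so Principle B applies: it must be free in its binding domain.
Binding domain of *her₄*: the matrix TP, whose subject is Amara₁.
*Amara₁* c-commands the pronoun within its binding domain → coindexation would violate Principle B.
*Noor₂*: the pronoun c-commands this R-expression → coindexation would violate Principle C on *Noor₂*.
*Selin₃*: the pronoun c-commands this R-expression → coindexation would violate Principle C on *Selin₃*.

none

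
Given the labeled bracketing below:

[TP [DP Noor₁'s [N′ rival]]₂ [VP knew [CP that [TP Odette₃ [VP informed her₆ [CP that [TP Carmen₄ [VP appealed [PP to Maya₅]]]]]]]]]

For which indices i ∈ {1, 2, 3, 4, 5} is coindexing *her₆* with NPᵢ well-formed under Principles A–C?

*her* is a pronoun, so Principle B applies: it must be free in its binding domain.
Binding domain of *her₆*: the embedded TP, whose subject is Odette₃.
*Noor₁* and the pronoun do not c-command one another → neither Principle B nor Principle C is at stake; coindexation permitted.
*[Noor₁'s rival]₂* c-commands the pronoun but from outside its binding domain, and is not c-commanded by it → coindexation permitted.
*Odette₃* c-commands the pronoun within its binding domain → coindexation would violate Principle B.
*Carmen₄*: the pronoun c-commands this R-expression → coindexation would violate Principle C on *Carmen₄*.
*Maya₅*: the pronoun c-commands this R-expression → coindexation would violate Principle C on *Maya₅*.

{1, 2}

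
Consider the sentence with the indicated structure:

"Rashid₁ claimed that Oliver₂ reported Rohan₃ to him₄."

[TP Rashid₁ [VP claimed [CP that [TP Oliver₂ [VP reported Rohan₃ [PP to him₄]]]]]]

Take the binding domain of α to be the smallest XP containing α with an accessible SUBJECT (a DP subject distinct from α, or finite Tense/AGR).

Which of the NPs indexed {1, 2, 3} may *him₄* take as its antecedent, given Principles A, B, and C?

*him* is a pronoun, so Principle B applies: it must be free in its binding domain.
Binding domain of *him₄*: the embedded TP, whose subject is Oliver₂.
*Rashid₁* c-commands the pronoun but from outside its binding domain, and is not c-commanded by it → coindexation permitted.
*Oliver₂* c-commands the pronoun within its binding domain → coindexation would violate Principle B.
*Rohan₃* c-commands the pronoun within its binding domain → coindexation would violate Principle B.

{1}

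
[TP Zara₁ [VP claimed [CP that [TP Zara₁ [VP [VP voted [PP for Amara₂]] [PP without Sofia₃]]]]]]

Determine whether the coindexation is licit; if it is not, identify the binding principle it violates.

Principle C

The two coindexed NPs are *Zara₁* (the lower occurrence) and *Zara₁* (the higher occurrence).
*Zara₁* (the lower occurrence) is an R-expression. Principle C requires it to be free everywhere.
*Zara₁* (the higher occurrence) c-commands it and carries the same index.
The R-expression is bound → Principle C violation.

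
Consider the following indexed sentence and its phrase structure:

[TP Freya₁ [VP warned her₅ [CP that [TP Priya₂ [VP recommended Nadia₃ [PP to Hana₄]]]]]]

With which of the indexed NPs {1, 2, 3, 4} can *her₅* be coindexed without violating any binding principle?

none

*her* is a pronoun, so Principle B applies: it must be free in its binding domain.
Binding domain of *her₅*: the matrix TP, whose subject is Freya₁.
*Freya₁* c-commands the pronoun within its binding domain → coindexation would violate Principle B.
*Priya₂*: the pronoun c-commands this R-expression → coindexation would violate Principle C on *Priya₂*.
*Nadia₃*: the pronoun c-commands this R-expression → coindexation would violate Principle C on *Nadia₃*.
*Hana₄*: the pronoun c-commands this R-expression → coindexation would violate Principle C on *Hana₄*.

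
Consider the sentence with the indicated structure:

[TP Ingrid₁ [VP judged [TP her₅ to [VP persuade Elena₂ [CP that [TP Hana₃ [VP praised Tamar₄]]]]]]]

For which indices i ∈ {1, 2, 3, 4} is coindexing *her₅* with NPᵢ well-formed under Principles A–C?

*her* is a pronoun, so Principle B applies: it must be free in its binding domain.
Binding domain of *her₅*: the matrix TP, whose subject is Ingrid₁.
*Ingrid₁* c-commands the pronoun within its binding domain → coindexation would violate Principle B.
*Elena₂*: the pronoun c-commands this R-expression → coindexation would violate Principle C on *Elena₂*.
*Hana₃*: the pronoun c-commands this R-expression → coindexation would violate Principle C on *Hana₃*.
*Tamar₄*: the pronoun c-commands this R-expression → coindexation would violate Principle C on *Tamar₄*.

none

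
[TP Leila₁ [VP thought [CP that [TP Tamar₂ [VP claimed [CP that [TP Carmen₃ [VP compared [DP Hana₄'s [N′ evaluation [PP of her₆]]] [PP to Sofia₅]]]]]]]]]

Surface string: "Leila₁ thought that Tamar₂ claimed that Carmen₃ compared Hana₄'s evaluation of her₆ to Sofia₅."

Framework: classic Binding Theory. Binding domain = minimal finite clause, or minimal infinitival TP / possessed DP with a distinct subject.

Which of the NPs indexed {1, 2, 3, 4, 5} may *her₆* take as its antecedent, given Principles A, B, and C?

*her* is a pronoun, so Principle B applies: it must be free in its binding domain.
Binding domain of *her₆*: the possessed DP, whose subject is Hana₄.
*Leila₁* c-commands the pronoun but from outside its binding domain, and is not c-commanded by it → coindexation permitted.
*Tamar₂* c-commands the pronoun but from outside its binding domain, and is not c-commanded by it → coindexation permitted.
*Carmen₃* c-commands the pronoun but from outside its binding domain, and is not c-commanded by it → coindexation permitted.
*Hana₄* c-commands the pronoun within its binding domain → coindexation would violate Principle B.
*Sofia₅* and the pronoun do not c-command one another → neither Principle B nor Principle C is at stake; coindexation permitted.

{1, 2, 3, 5}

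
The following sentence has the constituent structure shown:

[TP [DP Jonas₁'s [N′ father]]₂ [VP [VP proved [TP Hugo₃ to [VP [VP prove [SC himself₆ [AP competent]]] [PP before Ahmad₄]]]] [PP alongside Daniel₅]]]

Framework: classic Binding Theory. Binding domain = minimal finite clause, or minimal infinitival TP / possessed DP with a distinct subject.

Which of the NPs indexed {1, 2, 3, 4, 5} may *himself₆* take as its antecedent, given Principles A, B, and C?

*himself* is an anaphor, so Principle A applies: it must be bound in its binding domain.
Binding domain of *himself₆*: the embedded TP, whose subject is Hugo₃.
*Jonas₁* does not c-command the anaphor → cannot bind it.
*[Jonas₁'s father]₂* c-commands the anaphor but is outside its binding domain → cannot satisfy Principle A.
*Hugo₃* c-commands the anaphor within its binding domain → licit binder.
*Ahmad₄* does not c-command the anaphor → cannot bind it.
*Daniel₅* does not c-command the anaphor → cannot bind it.

{3}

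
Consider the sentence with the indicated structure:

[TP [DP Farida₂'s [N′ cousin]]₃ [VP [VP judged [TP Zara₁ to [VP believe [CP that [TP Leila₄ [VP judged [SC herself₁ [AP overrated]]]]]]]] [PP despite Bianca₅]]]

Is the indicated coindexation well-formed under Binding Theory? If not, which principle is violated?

Principle A

The two coindexed NPs are *Zara₁* and *herself₁*.
*herself₁* is an anaphor. Principle A requires it to be bound within its binding domain — the embedded TP, whose subject is Leila₄.
Within that domain it is c-commanded by *Leila₄*, which does not share its index.
*Zara₁* does c-command the anaphor, but from outside its binding domain.
The anaphor is unbound in its domain → Principle A violation.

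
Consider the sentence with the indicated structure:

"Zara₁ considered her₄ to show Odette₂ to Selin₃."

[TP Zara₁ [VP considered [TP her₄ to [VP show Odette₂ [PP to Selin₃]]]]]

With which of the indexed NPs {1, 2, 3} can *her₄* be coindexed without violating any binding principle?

*her* is a pronoun, so Principle B applies: it must be free in its binding domain.
Binding domain of *her₄*: the matrix TP, whose subject is Zara₁.
*Zara₁* c-commands the pronoun within its binding domain → coindexation would violate Principle B.
*Odette₂*: the pronoun c-commands this R-expression → coindexation would violate Principle C on *Odette₂*.
*Selin₃*: the pronoun c-commands this R-expression → coindexation would violate Principle C on *Selin₃*.

none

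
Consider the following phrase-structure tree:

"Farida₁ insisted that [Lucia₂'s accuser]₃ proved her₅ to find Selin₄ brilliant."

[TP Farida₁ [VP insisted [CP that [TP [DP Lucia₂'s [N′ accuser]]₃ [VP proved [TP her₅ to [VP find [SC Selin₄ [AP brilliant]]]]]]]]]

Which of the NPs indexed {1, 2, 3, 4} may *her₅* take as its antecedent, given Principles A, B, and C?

*her* is a pronoun, so Principle B applies: it must be free in its binding domain.
Binding domain of *her₅*: the embedded TP, whose subject is [Lucia₂'s accuser]₃.
*Farida₁* c-commands the pronoun but from outside its binding domain, and is not c-commanded by it → coindexation permitted.
*Lucia₂* and the pronoun do not c-command one another → neither Principle B nor Principle C is at stake; coindexation permitted.
*[Lucia₂'s accuser]₃* c-commands the pronoun within its binding domain → coindexation would violate Principle B.
*Selin₄*: the pronoun c-commands this R-expression → coindexation would violate Principle C on *Selin₄*.

{1, 2}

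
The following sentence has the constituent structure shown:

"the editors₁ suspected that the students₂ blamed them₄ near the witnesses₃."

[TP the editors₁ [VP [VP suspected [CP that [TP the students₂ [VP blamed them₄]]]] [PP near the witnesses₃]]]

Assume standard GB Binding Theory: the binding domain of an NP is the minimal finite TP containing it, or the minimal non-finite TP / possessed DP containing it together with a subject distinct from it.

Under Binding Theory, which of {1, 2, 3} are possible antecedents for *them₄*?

*them* is a pronoun, so Principle B applies: it must be free in its binding domain.
Binding domain of *them₄*: the embedded TP, whose subject is the students₂.
*the editors₁* c-commands the pronoun but from outside its binding domain, and is not c-commanded by it → coindexation permitted.
*the students₂* c-commands the pronoun within its binding domain → coindexation would violate Principle B.
*the witnesses₃* and the pronoun do not c-command one another → neither Principle B nor Principle C is at stake; coindexation permitted.

{1, 3}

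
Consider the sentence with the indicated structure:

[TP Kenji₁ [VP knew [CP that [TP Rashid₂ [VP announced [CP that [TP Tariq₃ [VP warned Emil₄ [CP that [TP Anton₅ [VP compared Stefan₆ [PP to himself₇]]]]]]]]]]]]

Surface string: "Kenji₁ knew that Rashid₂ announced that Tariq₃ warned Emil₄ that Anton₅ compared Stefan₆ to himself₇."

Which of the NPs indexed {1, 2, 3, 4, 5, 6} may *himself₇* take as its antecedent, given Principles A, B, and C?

{5, 6}

*himself* is an anaphor, so Principle A applies: it must be bound in its binding domain.
Binding domain of *himself₇*: the embedded TP, whose subject is Anton₅.
*Kenji₁* c-commands the anaphor but is outside its binding domain → cannot satisfy Principle A.
*Rashid₂* c-commands the anaphor but is outside its binding domain → cannot satisfy Principle A.
*Tariq₃* c-commands the anaphor but is outside its binding domain → cannot satisfy Principle A.
*Emil₄* c-commands the anaphor but is outside its binding domain → cannot satisfy Principle A.
*Anton₅* c-commands the anaphor within its binding domain → licit binder.
*Stefan₆* c-commands the anaphor within its binding domain → licit binder.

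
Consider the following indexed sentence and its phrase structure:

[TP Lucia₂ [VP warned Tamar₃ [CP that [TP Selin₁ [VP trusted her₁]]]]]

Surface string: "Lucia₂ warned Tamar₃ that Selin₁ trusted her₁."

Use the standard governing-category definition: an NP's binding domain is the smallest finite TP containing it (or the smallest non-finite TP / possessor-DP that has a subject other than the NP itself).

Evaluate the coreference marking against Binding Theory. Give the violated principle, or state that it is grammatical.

The two coindexed NPs are *Selin₁* and *her₁*.
*her₁* is a pronoun. Its binding domain is the embedded TP, whose subject is Selin₁.
*Selin₁* c-commands it within that domain and carries the same index.
The pronoun is locally bound → Principle B violation.

Principle B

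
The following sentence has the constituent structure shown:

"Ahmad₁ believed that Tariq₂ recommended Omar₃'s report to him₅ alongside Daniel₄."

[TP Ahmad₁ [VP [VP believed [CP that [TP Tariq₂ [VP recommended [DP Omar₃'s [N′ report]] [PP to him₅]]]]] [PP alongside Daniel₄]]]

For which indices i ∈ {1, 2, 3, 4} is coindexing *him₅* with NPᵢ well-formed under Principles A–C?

*him* is a pronoun, so Principle B applies: it must be free in its binding domain.
Binding domain of *him₅*: the embedded TP, whose subject is Tariq₂.
*Ahmad₁* c-commands the pronoun but from outside its binding domain, and is not c-commanded by it → coindexation permitted.
*Tariq₂* c-commands the pronoun within its binding domain → coindexation would violate Principle B.
*Omar₃* and the pronoun do not c-command one another → neither Principle B nor Principle C is at stake; coindexation permitted.
*Daniel₄* and the pronoun do not c-command one another → neither Principle B nor Principle C is at stake; coindexation permitted.

{1, 3, 4}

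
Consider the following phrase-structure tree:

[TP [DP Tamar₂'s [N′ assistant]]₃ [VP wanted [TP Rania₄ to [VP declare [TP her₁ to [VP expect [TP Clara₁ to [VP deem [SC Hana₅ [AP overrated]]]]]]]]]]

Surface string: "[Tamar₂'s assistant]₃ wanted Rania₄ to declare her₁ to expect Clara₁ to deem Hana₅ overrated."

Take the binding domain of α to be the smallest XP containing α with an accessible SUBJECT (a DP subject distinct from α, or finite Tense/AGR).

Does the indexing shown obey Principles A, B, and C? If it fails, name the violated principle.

The two coindexed NPs are *her₁* and *Clara₁*.
*Clara₁* is an R-expression. Principle C requires it to be free everywhere.
*her₁* c-commands it and carries the same index.
The R-expression is bound → Principle C violation.

Principle C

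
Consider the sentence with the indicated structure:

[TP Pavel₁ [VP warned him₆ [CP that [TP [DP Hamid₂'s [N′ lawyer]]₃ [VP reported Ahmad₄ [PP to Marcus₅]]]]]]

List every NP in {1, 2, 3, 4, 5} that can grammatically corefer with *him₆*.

*him* is a pronoun, so Principle B applies: it must be free in its binding domain.
Binding domain of *him₆*: the matrix TP, whose subject is Pavel₁.
*Pavel₁* c-commands the pronoun within its binding domain → coindexation would violate Principle B.
*Hamid₂*: the pronoun c-commands this R-expression → coindexation would violate Principle C on *Hamid₂*.
*[Hamid₂'s lawyer]₃*: the pronoun c-commands this R-expression → coindexation would violate Principle C on *[Hamid₂'s lawyer]₃*.
*Ahmad₄*: the pronoun c-commands this R-expression → coindexation would violate Principle C on *Ahmad₄*.
*Marcus₅*: the pronoun c-commands this R-expression → coindexation would violate Principle C on *Marcus₅*.

none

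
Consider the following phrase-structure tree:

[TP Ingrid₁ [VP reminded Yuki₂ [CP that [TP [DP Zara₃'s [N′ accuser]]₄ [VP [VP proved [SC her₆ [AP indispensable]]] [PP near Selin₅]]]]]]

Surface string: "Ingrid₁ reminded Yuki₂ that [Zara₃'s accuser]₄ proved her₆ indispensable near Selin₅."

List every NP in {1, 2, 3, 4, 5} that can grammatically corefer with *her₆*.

*her* is a pronoun, so Principle B applies: it must be free in its binding domain.
Binding domain of *her₆*: the embedded TP, whose subject is [Zara₃'s accuser]₄.
*Ingrid₁* c-commands the pronoun but from outside its binding domain, and is not c-commanded by it → coindexation permitted.
*Yuki₂* c-commands the pronoun but from outside its binding domain, and is not c-commanded by it → coindexation permitted.
*Zara₃* and the pronoun do not c-command one another → neither Principle B nor Principle C is at stake; coindexation permitted.
*[Zara₃'s accuser]₄* c-commands the pronoun within its binding domain → coindexation would violate Principle B.
*Selin₅* and the pronoun do not c-command one another → neither Principle B nor Principle C is at stake; coindexation permitted.

{1, 2, 3, 5}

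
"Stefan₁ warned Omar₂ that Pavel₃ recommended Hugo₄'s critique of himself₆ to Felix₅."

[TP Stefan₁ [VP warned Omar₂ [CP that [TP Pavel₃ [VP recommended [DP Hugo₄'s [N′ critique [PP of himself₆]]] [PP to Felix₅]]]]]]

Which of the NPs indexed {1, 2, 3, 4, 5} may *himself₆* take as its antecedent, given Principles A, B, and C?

*himself* is an anaphor, so Principle A applies: it must be bound in its binding domain.
Binding domain of *himself₆*: the possessed DP, whose subject is Hugo₄.
*Stefan₁* c-commands the anaphor but is outside its binding domain → cannot satisfy Principle A.
*Omar₂* c-commands the anaphor but is outside its binding domain → cannot satisfy Principle A.
*Pavel₃* c-commands the anaphor but is outside its binding domain → cannot satisfy Principle A.
*Hugo₄* c-commands the anaphor within its binding domain → licit binder.
*Felix₅* does not c-command the anaphor → cannot bind it.

{4}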